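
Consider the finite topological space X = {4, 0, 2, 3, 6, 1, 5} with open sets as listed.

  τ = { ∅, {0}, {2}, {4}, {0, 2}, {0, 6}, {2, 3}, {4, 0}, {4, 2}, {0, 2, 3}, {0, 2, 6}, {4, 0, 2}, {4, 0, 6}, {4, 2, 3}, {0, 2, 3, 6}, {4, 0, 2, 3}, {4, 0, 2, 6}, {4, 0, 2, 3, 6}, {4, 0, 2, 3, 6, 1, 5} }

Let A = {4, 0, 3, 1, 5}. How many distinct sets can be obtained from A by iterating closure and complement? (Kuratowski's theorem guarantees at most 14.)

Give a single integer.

X∖A={2, 6}, int(X∖A)={2}, hence cl(A)={4, 0, 3, 6, 1, 5}
Orbit (k=closure, c=complement):
  1. A     = {4, 0, 3, 1, 5}
  2. kA    = {4, 0, 3, 6, 1, 5}
  3. cA    = {2, 6}
  4. ckA   = {2}
  5. kcA   = {2, 3, 6, 1, 5}
  6. kckA  = {2, 3, 1, 5}
  7. ckcA  = {4, 0}
  8. ckckA = {4, 0, 6}
  9. kckcA = {4, 0, 6, 1, 5}
  10. ckckcA = {2, 3}
(closed under both — stop)

10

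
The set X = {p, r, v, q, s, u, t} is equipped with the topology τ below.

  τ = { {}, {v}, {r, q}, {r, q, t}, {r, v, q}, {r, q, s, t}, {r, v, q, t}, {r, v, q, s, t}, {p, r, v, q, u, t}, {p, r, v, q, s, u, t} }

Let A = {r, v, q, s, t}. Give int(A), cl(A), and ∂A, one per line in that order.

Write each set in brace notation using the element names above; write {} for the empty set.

int(A) = {r, v, q, s, t}
cl(A)  = {p, r, v, q, s, u, t}
∂A     = {p, u}

U open, U⊆A: {}, {v}, {r, q}, {r, v, q}, {r, q, t}, {r, q, s, t}, {r, v, q, t}, {r, v, q, s, t}. int(A) = ⋃ = {r, v, q, s, t}
X∖A={p, u}, int(X∖A)={}, hence cl(A)={p, r, v, q, s, u, t}
∂A: remove int from cl → {p, u}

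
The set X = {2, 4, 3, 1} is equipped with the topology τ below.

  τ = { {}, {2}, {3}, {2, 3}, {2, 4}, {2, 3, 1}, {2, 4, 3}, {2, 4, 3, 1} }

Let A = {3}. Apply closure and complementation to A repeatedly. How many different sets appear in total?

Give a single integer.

complement {2, 4, 1}; its interior {2, 4}; cl(A) = X∖{2, 4} = {3, 1}
With k = closure, c = complement:
  1. A     = {3}
  2. kA    = {3, 1}
  3. cA    = {2, 4, 1}
  4. ckA   = {2, 4}
k, c of each give nothing new

4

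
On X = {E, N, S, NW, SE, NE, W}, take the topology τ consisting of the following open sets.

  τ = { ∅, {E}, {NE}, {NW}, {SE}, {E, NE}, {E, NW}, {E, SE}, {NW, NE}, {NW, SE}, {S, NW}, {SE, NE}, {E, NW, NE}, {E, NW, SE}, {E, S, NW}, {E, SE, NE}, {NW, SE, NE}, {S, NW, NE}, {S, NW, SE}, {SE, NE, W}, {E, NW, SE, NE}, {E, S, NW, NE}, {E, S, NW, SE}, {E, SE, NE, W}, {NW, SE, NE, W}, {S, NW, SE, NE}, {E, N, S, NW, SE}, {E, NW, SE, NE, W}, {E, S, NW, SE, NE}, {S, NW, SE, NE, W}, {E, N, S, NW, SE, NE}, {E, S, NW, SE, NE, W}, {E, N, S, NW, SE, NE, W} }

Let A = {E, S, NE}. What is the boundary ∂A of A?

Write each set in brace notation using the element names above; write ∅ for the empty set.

interior: largest open inside A is {E, NE} (from ∅, {E}, {NE}, {E, NE})
cl via duality: int({N, NW, SE, W}) = {NW, SE}, so X∖{NW, SE} = {E, N, S, NE, W}
cl∖int = {N, S, W}

{N, S, W}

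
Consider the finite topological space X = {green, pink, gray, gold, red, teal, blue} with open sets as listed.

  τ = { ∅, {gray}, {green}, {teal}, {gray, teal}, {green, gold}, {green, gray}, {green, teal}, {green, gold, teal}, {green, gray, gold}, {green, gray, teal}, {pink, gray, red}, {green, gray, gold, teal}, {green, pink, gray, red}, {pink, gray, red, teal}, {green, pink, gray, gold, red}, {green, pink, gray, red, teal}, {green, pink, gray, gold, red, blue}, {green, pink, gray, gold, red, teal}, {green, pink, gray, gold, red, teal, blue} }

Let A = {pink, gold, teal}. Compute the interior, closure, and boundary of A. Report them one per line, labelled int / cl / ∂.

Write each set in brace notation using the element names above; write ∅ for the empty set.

int(A) = {teal}
cl(A)  = {pink, gold, red, teal, blue}
∂A     = {pink, gold, red, blue}

interior: largest open inside A is {teal} (from ∅, {teal})
cl via duality: int({green, gray, red, blue}) = {green, gray}, so X∖{green, gray} = {pink, gold, red, teal, blue}
cl∖int = {pink, gold, red, blue}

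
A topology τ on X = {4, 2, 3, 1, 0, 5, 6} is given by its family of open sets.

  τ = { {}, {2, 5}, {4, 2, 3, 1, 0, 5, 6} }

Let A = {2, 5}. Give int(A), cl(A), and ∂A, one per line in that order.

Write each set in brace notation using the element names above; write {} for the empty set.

U open, U⊆A: {}, {2, 5}. int(A) = ⋃ = {2, 5}
X∖A={4, 3, 1, 0, 6}, int(X∖A)={}, hence cl(A)={4, 2, 3, 1, 0, 5, 6}
∂A: remove int from cl → {4, 3, 1, 0, 6}

int(A) = {2, 5}
cl(A)  = {4, 2, 3, 1, 0, 5, 6}
∂A     = {4, 3, 1, 0, 6}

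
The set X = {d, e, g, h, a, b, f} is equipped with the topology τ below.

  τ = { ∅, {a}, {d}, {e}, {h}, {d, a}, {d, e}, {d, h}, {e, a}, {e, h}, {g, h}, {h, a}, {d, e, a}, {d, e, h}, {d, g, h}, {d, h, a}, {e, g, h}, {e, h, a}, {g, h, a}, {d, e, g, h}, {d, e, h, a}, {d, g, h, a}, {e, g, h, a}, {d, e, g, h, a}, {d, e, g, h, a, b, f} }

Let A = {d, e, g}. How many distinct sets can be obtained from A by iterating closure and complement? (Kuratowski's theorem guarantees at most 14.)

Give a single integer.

8

closure: X∖int(X∖A) = X∖{h, a} = {d, e, g, b, f}
Let k=closure and c=complement:
  1. A     = {d, e, g}
  2. kA    = {d, e, g, b, f}
  3. cA    = {h, a, b, f}
  4. ckA   = {h, a}
  5. kcA   = {g, h, a, b, f}
  6. ckcA  = {d, e}
  7. kckcA = {d, e, b, f}
  8. ckckcA = {g, h, a}
— saturated at 8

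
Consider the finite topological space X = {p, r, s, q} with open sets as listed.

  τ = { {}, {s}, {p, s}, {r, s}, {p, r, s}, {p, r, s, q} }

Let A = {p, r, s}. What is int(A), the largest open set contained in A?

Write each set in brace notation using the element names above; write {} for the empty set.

interior: largest open inside A is {p, r, s} (from {}, {s}, {p, s}, {r, s}, {p, r, s})

{p, r, s}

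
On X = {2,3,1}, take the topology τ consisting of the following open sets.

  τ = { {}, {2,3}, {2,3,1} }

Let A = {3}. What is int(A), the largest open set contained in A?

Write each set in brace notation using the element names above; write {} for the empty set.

interior: largest open inside A is {} (from {})

{}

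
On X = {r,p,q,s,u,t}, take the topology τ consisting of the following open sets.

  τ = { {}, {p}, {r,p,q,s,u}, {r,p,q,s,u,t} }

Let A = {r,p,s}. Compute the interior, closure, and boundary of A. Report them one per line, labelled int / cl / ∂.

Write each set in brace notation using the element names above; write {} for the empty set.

open subsets of A: {}, {p}; so int(A) = {p}
closure: X∖int(X∖A) = X∖{} = {r,p,q,s,u,t}
∂A = {r,p,q,s,u,t} minus {p} = {r,q,s,u,t}

int(A) = {p}
cl(A)  = {r,p,q,s,u,t}
∂A     = {r,q,s,u,t}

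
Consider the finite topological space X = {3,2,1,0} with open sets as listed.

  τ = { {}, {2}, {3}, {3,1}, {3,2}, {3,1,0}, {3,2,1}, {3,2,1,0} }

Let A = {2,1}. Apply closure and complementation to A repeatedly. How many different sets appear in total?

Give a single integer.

X∖A={3,0}, int(X∖A)={3}, hence cl(A)={2,1,0}
Orbit (k=closure, c=complement):
  1. A     = {2,1}
  2. kA    = {2,1,0}
  3. cA    = {3,0}
  4. ckA   = {3}
  5. kcA   = {3,1,0}
  6. ckcA  = {2}
(closed under both — stop)

6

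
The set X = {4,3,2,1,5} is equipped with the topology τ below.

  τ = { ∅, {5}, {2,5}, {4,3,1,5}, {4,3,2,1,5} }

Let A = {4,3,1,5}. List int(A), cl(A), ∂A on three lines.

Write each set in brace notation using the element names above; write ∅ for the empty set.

open subsets of A: ∅, {5}, {4,3,1,5}; so int(A) = {4,3,1,5}
closure: X∖int(X∖A) = X∖∅ = {4,3,2,1,5}
∂A = {4,3,2,1,5} minus {4,3,1,5} = {2}

int(A) = {4,3,1,5}
cl(A)  = {4,3,2,1,5}
∂A     = {2}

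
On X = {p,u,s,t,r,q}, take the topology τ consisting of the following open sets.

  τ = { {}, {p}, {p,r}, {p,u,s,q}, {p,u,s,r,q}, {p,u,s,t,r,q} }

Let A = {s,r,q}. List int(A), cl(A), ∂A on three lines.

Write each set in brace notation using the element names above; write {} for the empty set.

int(A) = {}
cl(A)  = {u,s,t,r,q}
∂A     = {u,s,t,r,q}

interior: largest open inside A is {} (from {})
cl via duality: int({p,u,t}) = {p}, so X∖{p} = {u,s,t,r,q}
cl∖int = {u,s,t,r,q}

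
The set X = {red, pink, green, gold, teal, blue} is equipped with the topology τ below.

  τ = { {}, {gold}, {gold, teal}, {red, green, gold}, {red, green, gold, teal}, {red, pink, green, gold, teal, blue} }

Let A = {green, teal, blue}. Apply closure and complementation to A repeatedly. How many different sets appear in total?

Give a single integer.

cl via duality: int({red, pink, gold}) = {gold}, so X∖{gold} = {red, pink, green, teal, blue}
Write k for closure, c for complement:
  1. A     = {green, teal, blue}
  2. kA    = {red, pink, green, teal, blue}
  3. cA    = {red, pink, gold}
  4. ckA   = {gold}
  5. kcA   = {red, pink, green, gold, teal, blue}
  6. ckcA  = {}
applying k or c yields no new set

6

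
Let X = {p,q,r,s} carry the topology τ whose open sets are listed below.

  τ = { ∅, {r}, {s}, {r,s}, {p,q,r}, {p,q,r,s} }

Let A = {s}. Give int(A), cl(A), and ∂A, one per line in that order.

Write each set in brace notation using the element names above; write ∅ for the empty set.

opens ⊆ A: ∅, {s}; union → int = {s}
complement {p,q,r}; its interior {p,q,r}; cl(A) = X∖{p,q,r} = {s}
boundary = {s} ∖ {s} = ∅

int(A) = {s}
cl(A)  = {s}
∂A     = ∅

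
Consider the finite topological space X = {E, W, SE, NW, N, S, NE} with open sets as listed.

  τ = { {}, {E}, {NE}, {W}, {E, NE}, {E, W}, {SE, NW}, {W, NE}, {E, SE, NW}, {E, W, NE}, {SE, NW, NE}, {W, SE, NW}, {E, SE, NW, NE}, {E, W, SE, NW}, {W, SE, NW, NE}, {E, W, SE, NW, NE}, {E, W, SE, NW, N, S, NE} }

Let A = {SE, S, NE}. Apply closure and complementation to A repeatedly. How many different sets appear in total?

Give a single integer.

complement {E, W, NW, N}; its interior {E, W}; cl(A) = X∖{E, W} = {SE, NW, N, S, NE}
With k = closure, c = complement:
  1. A     = {SE, S, NE}
  2. kA    = {SE, NW, N, S, NE}
  3. cA    = {E, W, NW, N}
  4. ckA   = {E, W}
  5. kcA   = {E, W, SE, NW, N, S}
  6. kckA  = {E, W, N, S}
  7. ckcA  = {NE}
  8. ckckA = {SE, NW, NE}
  9. kckcA = {N, S, NE}
  10. ckckcA = {E, W, SE, NW}
k, c of each give nothing new

10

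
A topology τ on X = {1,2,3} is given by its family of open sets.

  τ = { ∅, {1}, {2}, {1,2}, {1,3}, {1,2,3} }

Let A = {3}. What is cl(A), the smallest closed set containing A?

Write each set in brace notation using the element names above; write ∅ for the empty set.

cl via duality: int({1,2}) = {1,2}, so X∖{1,2} = {3}

{3}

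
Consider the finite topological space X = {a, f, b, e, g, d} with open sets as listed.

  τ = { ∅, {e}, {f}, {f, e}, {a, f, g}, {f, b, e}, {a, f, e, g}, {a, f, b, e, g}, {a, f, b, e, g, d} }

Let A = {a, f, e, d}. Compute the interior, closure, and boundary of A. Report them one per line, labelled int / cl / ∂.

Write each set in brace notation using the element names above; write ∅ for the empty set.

int(A) = {f, e}
cl(A)  = {a, f, b, e, g, d}
∂A     = {a, b, g, d}

U open, U⊆A: ∅, {e}, {f}, {f, e}. int(A) = ⋃ = {f, e}
X∖A={b, g}, int(X∖A)=∅, hence cl(A)={a, f, b, e, g, d}
∂A: remove int from cl → {a, b, g, d}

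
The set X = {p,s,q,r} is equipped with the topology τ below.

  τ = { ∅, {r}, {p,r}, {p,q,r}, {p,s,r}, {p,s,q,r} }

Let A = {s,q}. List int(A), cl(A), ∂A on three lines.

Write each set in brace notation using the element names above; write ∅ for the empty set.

interior: largest open inside A is ∅ (from ∅)
cl via duality: int({p,r}) = {p,r}, so X∖{p,r} = {s,q}
cl∖int = {s,q}

int(A) = ∅
cl(A)  = {s,q}
∂A     = {s,q}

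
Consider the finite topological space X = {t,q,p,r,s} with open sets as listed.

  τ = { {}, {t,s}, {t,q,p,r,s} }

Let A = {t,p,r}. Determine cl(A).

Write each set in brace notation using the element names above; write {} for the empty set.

cl via duality: int({q,s}) = {}, so X∖{} = {t,q,p,r,s}

{t,q,p,r,s}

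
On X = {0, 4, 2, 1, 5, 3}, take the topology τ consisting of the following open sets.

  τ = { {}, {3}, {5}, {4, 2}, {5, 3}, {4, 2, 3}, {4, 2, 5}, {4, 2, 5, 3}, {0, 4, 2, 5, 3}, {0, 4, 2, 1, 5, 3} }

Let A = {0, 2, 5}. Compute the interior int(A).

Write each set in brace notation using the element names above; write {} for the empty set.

opens ⊆ A: {}, {5}; union → int = {5}

{5}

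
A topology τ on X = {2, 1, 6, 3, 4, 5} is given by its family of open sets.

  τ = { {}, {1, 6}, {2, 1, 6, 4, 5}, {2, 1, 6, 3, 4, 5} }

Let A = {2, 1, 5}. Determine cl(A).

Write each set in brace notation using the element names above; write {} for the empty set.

{2, 1, 6, 3, 4, 5}

X∖A={6, 3, 4}, int(X∖A)={}, hence cl(A)={2, 1, 6, 3, 4, 5}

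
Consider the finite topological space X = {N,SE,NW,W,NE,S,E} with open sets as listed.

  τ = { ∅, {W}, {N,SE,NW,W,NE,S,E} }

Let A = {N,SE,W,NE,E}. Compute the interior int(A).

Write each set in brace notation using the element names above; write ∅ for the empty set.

{W}

open subsets of A: ∅, {W}; so int(A) = {W}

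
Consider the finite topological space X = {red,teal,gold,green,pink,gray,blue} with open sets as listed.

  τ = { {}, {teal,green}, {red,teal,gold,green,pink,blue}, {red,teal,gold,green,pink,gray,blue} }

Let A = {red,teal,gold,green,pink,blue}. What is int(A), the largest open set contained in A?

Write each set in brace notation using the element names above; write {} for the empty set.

{red,teal,gold,green,pink,blue}

opens ⊆ A: {}, {teal,green}, {red,teal,gold,green,pink,blue}; union → int = {red,teal,gold,green,pink,blue}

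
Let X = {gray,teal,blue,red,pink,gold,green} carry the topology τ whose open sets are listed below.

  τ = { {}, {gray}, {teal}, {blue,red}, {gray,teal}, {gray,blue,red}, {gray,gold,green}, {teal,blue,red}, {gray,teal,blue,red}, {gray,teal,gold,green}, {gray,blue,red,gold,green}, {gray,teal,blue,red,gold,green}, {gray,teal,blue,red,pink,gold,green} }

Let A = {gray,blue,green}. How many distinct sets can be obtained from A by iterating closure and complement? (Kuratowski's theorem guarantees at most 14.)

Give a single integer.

12

closure: X∖int(X∖A) = X∖{teal} = {gray,blue,red,pink,gold,green}
Let k=closure and c=complement:
  1. A     = {gray,blue,green}
  2. kA    = {gray,blue,red,pink,gold,green}
  3. cA    = {teal,red,pink,gold}
  4. ckA   = {teal}
  5. kcA   = {teal,blue,red,pink,gold,green}
  6. kckA  = {teal,pink}
  7. ckcA  = {gray}
  8. ckckA = {gray,blue,red,gold,green}
  9. kckcA = {gray,pink,gold,green}
  10. ckckcA = {teal,blue,red}
  11. kckckcA = {teal,blue,red,pink}
  12. ckckckcA = {gray,gold,green}
— saturated at 12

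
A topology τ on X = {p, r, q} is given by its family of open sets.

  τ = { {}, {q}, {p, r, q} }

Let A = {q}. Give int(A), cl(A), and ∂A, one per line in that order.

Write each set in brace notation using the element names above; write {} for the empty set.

U open, U⊆A: {}, {q}. int(A) = ⋃ = {q}
X∖A={p, r}, int(X∖A)={}, hence cl(A)={p, r, q}
∂A: remove int from cl → {p, r}

int(A) = {q}
cl(A)  = {p, r, q}
∂A     = {p, r}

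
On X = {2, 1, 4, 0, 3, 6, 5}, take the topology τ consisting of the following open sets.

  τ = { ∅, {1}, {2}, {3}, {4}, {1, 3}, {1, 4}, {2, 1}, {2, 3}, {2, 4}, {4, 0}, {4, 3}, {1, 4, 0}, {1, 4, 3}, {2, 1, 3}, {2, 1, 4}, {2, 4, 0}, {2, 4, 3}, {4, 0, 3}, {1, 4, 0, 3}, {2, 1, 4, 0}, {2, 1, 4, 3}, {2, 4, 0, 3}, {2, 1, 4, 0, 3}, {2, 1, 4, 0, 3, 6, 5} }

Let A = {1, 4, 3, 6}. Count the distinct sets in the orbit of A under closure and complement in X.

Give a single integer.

complement {2, 0, 5}; its interior {2}; cl(A) = X∖{2} = {1, 4, 0, 3, 6, 5}
With k = closure, c = complement:
  1. A     = {1, 4, 3, 6}
  2. kA    = {1, 4, 0, 3, 6, 5}
  3. cA    = {2, 0, 5}
  4. ckA   = {2}
  5. kcA   = {2, 0, 6, 5}
  6. kckA  = {2, 6, 5}
  7. ckcA  = {1, 4, 3}
  8. ckckA = {1, 4, 0, 3}
k, c of each give nothing new

8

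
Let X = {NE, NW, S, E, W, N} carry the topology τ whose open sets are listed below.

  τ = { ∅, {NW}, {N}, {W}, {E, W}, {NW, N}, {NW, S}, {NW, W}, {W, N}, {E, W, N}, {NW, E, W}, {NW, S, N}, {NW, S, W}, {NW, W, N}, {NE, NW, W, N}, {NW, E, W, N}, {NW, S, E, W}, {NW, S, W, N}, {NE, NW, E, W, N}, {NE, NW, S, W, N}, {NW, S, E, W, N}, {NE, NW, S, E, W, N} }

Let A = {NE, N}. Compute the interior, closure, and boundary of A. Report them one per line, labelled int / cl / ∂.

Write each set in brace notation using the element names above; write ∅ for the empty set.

int(A) = {N}
cl(A)  = {NE, N}
∂A     = {NE}

interior: largest open inside A is {N} (from ∅, {N})
cl via duality: int({NW, S, E, W}) = {NW, S, E, W}, so X∖{NW, S, E, W} = {NE, N}
cl∖int = {NE}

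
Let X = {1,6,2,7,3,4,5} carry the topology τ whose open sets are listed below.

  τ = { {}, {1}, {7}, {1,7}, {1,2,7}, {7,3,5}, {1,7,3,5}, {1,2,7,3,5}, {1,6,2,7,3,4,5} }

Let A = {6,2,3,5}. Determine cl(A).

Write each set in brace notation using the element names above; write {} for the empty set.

{6,2,3,4,5}

cl via duality: int({1,7,4}) = {1,7}, so X∖{1,7} = {6,2,3,4,5}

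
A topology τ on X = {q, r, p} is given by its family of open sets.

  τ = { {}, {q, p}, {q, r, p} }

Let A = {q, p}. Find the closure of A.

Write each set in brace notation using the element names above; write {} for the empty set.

{q, r, p}

closure: X∖int(X∖A) = X∖{} = {q, r, p}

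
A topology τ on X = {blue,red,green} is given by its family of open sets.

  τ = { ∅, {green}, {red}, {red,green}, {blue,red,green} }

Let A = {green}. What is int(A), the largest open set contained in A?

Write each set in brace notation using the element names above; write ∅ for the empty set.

interior: largest open inside A is {green} (from ∅, {green})

{green}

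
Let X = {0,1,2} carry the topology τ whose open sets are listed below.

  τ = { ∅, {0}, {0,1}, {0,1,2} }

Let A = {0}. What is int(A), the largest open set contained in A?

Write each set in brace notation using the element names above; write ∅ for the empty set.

U open, U⊆A: ∅, {0}. int(A) = ⋃ = {0}

{0}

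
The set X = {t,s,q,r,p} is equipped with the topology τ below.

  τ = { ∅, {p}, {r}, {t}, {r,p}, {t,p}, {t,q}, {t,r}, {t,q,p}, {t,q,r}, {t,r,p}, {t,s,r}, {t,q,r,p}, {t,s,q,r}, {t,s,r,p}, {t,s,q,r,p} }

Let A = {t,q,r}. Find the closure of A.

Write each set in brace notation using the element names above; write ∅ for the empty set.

complement {s,p}; its interior {p}; cl(A) = X∖{p} = {t,s,q,r}

{t,s,q,r}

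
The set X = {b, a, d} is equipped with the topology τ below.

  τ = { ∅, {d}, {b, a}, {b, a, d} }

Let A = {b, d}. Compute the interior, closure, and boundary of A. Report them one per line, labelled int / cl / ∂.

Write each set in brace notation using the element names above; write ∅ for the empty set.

int(A) = {d}
cl(A)  = {b, a, d}
∂A     = {b, a}

U open, U⊆A: ∅, {d}. int(A) = ⋃ = {d}
X∖A={a}, int(X∖A)=∅, hence cl(A)={b, a, d}
∂A: remove int from cl → {b, a}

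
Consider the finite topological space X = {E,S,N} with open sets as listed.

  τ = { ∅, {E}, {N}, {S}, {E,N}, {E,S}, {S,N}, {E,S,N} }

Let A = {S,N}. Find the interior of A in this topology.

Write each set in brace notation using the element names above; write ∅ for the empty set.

{S,N}

open subsets of A: ∅, {S}, {N}, {S,N}; so int(A) = {S,N}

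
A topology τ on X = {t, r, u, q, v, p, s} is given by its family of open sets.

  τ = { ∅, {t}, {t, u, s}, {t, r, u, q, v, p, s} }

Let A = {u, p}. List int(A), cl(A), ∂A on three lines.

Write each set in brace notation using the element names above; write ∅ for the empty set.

int(A) = ∅
cl(A)  = {r, u, q, v, p, s}
∂A     = {r, u, q, v, p, s}

opens ⊆ A: ∅; union → int = ∅
complement {t, r, q, v, s}; its interior {t}; cl(A) = X∖{t} = {r, u, q, v, p, s}
boundary = {r, u, q, v, p, s} ∖ ∅ = {r, u, q, v, p, s}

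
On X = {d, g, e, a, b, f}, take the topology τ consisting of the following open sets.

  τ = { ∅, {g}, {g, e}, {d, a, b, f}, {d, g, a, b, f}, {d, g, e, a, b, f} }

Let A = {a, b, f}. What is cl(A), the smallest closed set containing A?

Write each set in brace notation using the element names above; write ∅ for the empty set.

X∖A={d, g, e}, int(X∖A)={g, e}, hence cl(A)={d, a, b, f}

{d, a, b, f}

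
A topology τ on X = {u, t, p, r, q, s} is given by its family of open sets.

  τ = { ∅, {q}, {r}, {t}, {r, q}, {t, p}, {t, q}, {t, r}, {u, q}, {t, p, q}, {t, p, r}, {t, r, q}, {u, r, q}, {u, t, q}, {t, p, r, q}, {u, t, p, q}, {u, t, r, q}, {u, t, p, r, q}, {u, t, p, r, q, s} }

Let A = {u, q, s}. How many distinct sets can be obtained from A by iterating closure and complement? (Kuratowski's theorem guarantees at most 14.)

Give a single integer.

complement {t, p, r}; its interior {t, p, r}; cl(A) = X∖{t, p, r} = {u, q, s}
With k = closure, c = complement:
  1. A     = {u, q, s}
  2. cA    = {t, p, r}
  3. kcA   = {t, p, r, s}
  4. ckcA  = {u, q}
k, c of each give nothing new

4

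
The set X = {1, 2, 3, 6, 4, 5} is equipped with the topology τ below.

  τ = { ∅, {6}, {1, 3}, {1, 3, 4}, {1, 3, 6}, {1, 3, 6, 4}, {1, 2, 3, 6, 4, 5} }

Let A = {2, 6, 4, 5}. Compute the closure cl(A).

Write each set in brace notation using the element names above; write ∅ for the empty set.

{2, 6, 4, 5}

X∖A={1, 3}, int(X∖A)={1, 3}, hence cl(A)={2, 6, 4, 5}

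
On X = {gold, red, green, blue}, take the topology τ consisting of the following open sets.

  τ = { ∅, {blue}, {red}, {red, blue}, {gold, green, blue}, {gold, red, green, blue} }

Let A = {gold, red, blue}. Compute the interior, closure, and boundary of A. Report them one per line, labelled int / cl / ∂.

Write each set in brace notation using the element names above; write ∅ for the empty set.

int(A) = {red, blue}
cl(A)  = {gold, red, green, blue}
∂A     = {gold, green}

opens ⊆ A: ∅, {red}, {blue}, {red, blue}; union → int = {red, blue}
complement {green}; its interior ∅; cl(A) = X∖∅ = {gold, red, green, blue}
boundary = {gold, red, green, blue} ∖ {red, blue} = {gold, green}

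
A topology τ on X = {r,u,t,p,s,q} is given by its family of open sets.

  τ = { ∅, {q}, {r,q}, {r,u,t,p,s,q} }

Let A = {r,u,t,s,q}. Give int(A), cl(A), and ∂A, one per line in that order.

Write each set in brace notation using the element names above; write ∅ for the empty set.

int(A) = {r,q}
cl(A)  = {r,u,t,p,s,q}
∂A     = {u,t,p,s}

interior: largest open inside A is {r,q} (from ∅, {q}, {r,q})
cl via duality: int({p}) = ∅, so X∖∅ = {r,u,t,p,s,q}
cl∖int = {u,t,p,s}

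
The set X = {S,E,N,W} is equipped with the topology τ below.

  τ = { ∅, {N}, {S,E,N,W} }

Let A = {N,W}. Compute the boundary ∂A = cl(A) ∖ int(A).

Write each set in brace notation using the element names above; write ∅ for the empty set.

opens ⊆ A: ∅, {N}; union → int = {N}
complement {S,E}; its interior ∅; cl(A) = X∖∅ = {S,E,N,W}
boundary = {S,E,N,W} ∖ {N} = {S,E,W}

{S,E,W}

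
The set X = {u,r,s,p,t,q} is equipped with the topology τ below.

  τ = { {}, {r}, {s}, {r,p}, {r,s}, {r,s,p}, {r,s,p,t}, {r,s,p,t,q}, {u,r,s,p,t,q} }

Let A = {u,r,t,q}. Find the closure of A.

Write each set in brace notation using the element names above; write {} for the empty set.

closure: X∖int(X∖A) = X∖{s} = {u,r,p,t,q}

{u,r,p,t,q}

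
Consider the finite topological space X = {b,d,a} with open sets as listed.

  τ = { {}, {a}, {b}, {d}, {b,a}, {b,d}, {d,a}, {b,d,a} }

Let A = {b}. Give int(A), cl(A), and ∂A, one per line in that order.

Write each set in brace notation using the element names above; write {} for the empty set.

int(A) = {b}
cl(A)  = {b}
∂A     = {}

open subsets of A: {}, {b}; so int(A) = {b}
closure: X∖int(X∖A) = X∖{d,a} = {b}
∂A = {b} minus {b} = {}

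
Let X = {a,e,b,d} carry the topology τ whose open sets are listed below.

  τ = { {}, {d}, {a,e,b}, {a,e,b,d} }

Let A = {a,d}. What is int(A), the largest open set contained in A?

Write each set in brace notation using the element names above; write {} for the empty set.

{d}

U open, U⊆A: {}, {d}. int(A) = ⋃ = {d}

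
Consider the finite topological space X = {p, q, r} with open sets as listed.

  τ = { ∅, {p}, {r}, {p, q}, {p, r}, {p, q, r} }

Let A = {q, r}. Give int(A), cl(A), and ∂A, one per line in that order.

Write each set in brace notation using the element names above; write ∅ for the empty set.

int(A) = {r}
cl(A)  = {q, r}
∂A     = {q}

opens ⊆ A: ∅, {r}; union → int = {r}
complement {p}; its interior {p}; cl(A) = X∖{p} = {q, r}
boundary = {q, r} ∖ {r} = {q}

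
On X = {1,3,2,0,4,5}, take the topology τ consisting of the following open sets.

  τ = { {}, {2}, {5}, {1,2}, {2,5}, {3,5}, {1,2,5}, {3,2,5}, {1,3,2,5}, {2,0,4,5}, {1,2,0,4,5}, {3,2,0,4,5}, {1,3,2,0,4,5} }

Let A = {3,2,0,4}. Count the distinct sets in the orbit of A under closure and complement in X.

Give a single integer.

10

X∖A={1,5}, int(X∖A)={5}, hence cl(A)={1,3,2,0,4}
Orbit (k=closure, c=complement):
  1. A     = {3,2,0,4}
  2. kA    = {1,3,2,0,4}
  3. cA    = {1,5}
  4. ckA   = {5}
  5. kcA   = {1,3,0,4,5}
  6. kckA  = {3,0,4,5}
  7. ckcA  = {2}
  8. ckckA = {1,2}
  9. kckcA = {1,2,0,4}
  10. ckckcA = {3,5}
(closed under both — stop)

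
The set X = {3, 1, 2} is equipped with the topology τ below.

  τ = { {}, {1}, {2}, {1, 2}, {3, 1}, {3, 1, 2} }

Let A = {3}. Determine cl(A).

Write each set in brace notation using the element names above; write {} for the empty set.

{3}

complement {1, 2}; its interior {1, 2}; cl(A) = X∖{1, 2} = {3}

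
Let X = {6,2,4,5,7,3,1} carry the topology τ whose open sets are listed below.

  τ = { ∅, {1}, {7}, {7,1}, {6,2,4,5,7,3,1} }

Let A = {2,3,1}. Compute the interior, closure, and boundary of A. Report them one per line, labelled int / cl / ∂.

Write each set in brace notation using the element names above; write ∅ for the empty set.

opens ⊆ A: ∅, {1}; union → int = {1}
complement {6,4,5,7}; its interior {7}; cl(A) = X∖{7} = {6,2,4,5,3,1}
boundary = {6,2,4,5,3,1} ∖ {1} = {6,2,4,5,3}

int(A) = {1}
cl(A)  = {6,2,4,5,3,1}
∂A     = {6,2,4,5,3}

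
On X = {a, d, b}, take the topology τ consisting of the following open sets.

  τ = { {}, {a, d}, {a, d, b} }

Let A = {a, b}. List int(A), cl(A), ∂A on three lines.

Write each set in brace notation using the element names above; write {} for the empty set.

int(A) = {}
cl(A)  = {a, d, b}
∂A     = {a, d, b}

open subsets of A: {}; so int(A) = {}
closure: X∖int(X∖A) = X∖{} = {a, d, b}
∂A = {a, d, b} minus {} = {a, d, b}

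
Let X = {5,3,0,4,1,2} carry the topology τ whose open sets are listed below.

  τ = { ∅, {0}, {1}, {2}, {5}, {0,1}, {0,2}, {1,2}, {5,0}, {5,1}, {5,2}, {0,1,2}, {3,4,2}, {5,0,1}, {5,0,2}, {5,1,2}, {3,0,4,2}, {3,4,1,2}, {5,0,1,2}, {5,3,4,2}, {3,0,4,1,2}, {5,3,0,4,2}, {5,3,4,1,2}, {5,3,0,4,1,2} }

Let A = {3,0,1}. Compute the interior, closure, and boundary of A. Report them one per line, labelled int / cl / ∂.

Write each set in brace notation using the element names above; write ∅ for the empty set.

int(A) = {0,1}
cl(A)  = {3,0,4,1}
∂A     = {3,4}

interior: largest open inside A is {0,1} (from ∅, {0}, {1}, {0,1})
cl via duality: int({5,4,2}) = {5,2}, so X∖{5,2} = {3,0,4,1}
cl∖int = {3,4}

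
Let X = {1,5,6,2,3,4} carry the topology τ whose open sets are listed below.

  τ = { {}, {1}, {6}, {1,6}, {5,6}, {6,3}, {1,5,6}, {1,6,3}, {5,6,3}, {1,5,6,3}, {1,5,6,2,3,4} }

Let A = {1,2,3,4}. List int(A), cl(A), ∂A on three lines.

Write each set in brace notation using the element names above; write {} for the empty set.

int(A) = {1}
cl(A)  = {1,2,3,4}
∂A     = {2,3,4}

interior: largest open inside A is {1} (from {}, {1})
cl via duality: int({5,6}) = {5,6}, so X∖{5,6} = {1,2,3,4}
cl∖int = {2,3,4}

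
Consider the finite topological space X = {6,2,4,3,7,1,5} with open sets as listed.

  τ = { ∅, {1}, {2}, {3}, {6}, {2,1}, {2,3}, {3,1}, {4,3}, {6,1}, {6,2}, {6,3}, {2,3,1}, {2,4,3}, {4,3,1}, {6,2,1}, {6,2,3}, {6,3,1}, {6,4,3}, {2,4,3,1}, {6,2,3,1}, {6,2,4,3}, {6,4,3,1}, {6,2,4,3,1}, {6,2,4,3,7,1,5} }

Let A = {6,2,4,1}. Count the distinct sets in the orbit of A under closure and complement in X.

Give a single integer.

cl via duality: int({3,7,5}) = {3}, so X∖{3} = {6,2,4,7,1,5}
Write k for closure, c for complement:
  1. A     = {6,2,4,1}
  2. kA    = {6,2,4,7,1,5}
  3. cA    = {3,7,5}
  4. ckA   = {3}
  5. kcA   = {4,3,7,5}
  6. ckcA  = {6,2,1}
  7. kckcA = {6,2,7,1,5}
  8. ckckcA = {4,3}
applying k or c yields no new set

8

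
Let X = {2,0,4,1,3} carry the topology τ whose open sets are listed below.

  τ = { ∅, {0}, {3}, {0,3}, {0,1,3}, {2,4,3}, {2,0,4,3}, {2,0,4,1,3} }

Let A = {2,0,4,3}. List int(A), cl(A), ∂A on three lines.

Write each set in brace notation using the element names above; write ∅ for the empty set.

U open, U⊆A: ∅, {0}, {3}, {0,3}, {2,4,3}, {2,0,4,3}. int(A) = ⋃ = {2,0,4,3}
X∖A={1}, int(X∖A)=∅, hence cl(A)={2,0,4,1,3}
∂A: remove int from cl → {1}

int(A) = {2,0,4,3}
cl(A)  = {2,0,4,1,3}
∂A     = {1}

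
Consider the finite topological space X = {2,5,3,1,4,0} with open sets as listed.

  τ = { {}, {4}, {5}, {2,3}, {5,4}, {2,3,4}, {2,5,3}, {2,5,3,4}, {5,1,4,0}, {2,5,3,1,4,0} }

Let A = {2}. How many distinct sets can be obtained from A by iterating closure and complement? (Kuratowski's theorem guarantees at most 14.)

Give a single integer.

cl via duality: int({5,3,1,4,0}) = {5,1,4,0}, so X∖{5,1,4,0} = {2,3}
Write k for closure, c for complement:
  1. A     = {2}
  2. kA    = {2,3}
  3. cA    = {5,3,1,4,0}
  4. ckA   = {5,1,4,0}
  5. kcA   = {2,5,3,1,4,0}
  6. ckcA  = {}
applying k or c yields no new set

6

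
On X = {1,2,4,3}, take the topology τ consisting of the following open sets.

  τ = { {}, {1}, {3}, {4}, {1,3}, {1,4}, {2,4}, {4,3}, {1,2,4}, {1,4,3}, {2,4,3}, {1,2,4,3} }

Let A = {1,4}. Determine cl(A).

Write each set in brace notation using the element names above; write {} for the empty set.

{1,2,4}

X∖A={2,3}, int(X∖A)={3}, hence cl(A)={1,2,4}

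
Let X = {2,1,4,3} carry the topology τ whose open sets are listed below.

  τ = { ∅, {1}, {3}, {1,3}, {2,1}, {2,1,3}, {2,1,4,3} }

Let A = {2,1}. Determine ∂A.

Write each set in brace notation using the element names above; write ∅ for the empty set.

open subsets of A: ∅, {1}, {2,1}; so int(A) = {2,1}
closure: X∖int(X∖A) = X∖{3} = {2,1,4}
∂A = {2,1,4} minus {2,1} = {4}

{4}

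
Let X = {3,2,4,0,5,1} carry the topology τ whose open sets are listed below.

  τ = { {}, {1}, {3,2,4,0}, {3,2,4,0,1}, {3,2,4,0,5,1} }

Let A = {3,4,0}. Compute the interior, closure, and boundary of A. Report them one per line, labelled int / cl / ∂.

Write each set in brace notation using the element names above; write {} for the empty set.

int(A) = {}
cl(A)  = {3,2,4,0,5}
∂A     = {3,2,4,0,5}

U open, U⊆A: {}. int(A) = ⋃ = {}
X∖A={2,5,1}, int(X∖A)={1}, hence cl(A)={3,2,4,0,5}
∂A: remove int from cl → {3,2,4,0,5}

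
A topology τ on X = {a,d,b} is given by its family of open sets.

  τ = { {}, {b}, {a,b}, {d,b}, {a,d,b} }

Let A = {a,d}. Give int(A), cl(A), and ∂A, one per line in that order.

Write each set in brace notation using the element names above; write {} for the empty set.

int(A) = {}
cl(A)  = {a,d}
∂A     = {a,d}

interior: largest open inside A is {} (from {})
cl via duality: int({b}) = {b}, so X∖{b} = {a,d}
cl∖int = {a,d}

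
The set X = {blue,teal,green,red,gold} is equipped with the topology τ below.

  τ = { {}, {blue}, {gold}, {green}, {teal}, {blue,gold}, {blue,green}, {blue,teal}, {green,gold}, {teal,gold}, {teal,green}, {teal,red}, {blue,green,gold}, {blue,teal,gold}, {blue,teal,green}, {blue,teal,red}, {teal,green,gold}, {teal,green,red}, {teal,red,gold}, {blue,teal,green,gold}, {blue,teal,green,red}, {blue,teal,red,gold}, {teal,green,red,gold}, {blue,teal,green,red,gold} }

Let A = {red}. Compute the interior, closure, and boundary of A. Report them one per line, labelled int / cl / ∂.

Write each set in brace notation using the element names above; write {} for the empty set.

opens ⊆ A: {}; union → int = {}
complement {blue,teal,green,gold}; its interior {blue,teal,green,gold}; cl(A) = X∖{blue,teal,green,gold} = {red}
boundary = {red} ∖ {} = {red}

int(A) = {}
cl(A)  = {red}
∂A     = {red}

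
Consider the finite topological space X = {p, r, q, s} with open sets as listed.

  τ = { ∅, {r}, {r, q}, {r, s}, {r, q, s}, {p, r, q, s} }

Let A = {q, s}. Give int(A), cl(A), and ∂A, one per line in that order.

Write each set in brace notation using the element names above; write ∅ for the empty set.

int(A) = ∅
cl(A)  = {p, q, s}
∂A     = {p, q, s}

interior: largest open inside A is ∅ (from ∅)
cl via duality: int({p, r}) = {r}, so X∖{r} = {p, q, s}
cl∖int = {p, q, s}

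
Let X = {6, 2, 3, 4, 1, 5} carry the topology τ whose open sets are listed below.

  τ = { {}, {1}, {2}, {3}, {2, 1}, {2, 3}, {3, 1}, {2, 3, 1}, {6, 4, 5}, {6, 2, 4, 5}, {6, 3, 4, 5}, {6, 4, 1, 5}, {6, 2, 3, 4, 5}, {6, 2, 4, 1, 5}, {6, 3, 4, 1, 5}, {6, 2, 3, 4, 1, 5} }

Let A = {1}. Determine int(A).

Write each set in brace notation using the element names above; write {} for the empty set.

{1}

open subsets of A: {}, {1}; so int(A) = {1}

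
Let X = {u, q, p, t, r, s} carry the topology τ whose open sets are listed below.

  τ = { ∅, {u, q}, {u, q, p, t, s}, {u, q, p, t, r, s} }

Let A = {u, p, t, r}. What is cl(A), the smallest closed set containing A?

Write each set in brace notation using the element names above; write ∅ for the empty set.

cl via duality: int({q, s}) = ∅, so X∖∅ = {u, q, p, t, r, s}

{u, q, p, t, r, s}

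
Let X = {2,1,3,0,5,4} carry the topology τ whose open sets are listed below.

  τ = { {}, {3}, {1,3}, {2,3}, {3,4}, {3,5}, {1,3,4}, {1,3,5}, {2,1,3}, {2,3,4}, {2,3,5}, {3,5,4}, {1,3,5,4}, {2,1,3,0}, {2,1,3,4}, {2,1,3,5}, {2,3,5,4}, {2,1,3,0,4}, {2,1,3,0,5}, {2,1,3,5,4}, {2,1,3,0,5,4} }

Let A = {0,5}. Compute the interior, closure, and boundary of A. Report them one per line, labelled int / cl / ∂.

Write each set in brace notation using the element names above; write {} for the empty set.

opens ⊆ A: {}; union → int = {}
complement {2,1,3,4}; its interior {2,1,3,4}; cl(A) = X∖{2,1,3,4} = {0,5}
boundary = {0,5} ∖ {} = {0,5}

int(A) = {}
cl(A)  = {0,5}
∂A     = {0,5}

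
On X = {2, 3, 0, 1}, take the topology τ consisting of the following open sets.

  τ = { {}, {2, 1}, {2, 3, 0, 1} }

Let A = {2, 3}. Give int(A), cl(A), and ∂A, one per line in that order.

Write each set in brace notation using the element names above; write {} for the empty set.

U open, U⊆A: {}. int(A) = ⋃ = {}
X∖A={0, 1}, int(X∖A)={}, hence cl(A)={2, 3, 0, 1}
∂A: remove int from cl → {2, 3, 0, 1}

int(A) = {}
cl(A)  = {2, 3, 0, 1}
∂A     = {2, 3, 0, 1}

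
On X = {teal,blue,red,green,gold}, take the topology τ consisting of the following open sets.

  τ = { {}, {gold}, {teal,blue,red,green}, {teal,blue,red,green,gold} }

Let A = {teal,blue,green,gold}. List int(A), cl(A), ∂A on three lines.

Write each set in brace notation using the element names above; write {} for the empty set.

interior: largest open inside A is {gold} (from {}, {gold})
cl via duality: int({red}) = {}, so X∖{} = {teal,blue,red,green,gold}
cl∖int = {teal,blue,red,green}

int(A) = {gold}
cl(A)  = {teal,blue,red,green,gold}
∂A     = {teal,blue,red,green}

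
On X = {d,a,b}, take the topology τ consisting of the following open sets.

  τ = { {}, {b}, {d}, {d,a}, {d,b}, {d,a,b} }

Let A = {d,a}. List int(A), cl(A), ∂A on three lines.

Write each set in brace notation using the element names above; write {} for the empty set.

interior: largest open inside A is {d,a} (from {}, {d}, {d,a})
cl via duality: int({b}) = {b}, so X∖{b} = {d,a}
cl∖int = {}

int(A) = {d,a}
cl(A)  = {d,a}
∂A     = {}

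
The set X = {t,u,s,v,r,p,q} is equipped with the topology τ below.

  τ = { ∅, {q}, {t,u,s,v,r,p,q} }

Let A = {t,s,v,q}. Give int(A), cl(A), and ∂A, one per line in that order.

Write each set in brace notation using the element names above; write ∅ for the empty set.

open subsets of A: ∅, {q}; so int(A) = {q}
closure: X∖int(X∖A) = X∖∅ = {t,u,s,v,r,p,q}
∂A = {t,u,s,v,r,p,q} minus {q} = {t,u,s,v,r,p}

int(A) = {q}
cl(A)  = {t,u,s,v,r,p,q}
∂A     = {t,u,s,v,r,p}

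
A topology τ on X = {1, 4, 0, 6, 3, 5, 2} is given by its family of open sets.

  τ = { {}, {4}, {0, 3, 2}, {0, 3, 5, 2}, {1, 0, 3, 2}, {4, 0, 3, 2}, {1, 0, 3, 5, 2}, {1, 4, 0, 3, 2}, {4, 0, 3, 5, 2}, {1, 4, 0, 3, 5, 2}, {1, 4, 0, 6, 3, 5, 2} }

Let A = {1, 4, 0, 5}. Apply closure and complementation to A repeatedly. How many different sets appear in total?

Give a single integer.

complement {6, 3, 2}; its interior {}; cl(A) = X∖{} = {1, 4, 0, 6, 3, 5, 2}
With k = closure, c = complement:
  1. A     = {1, 4, 0, 5}
  2. kA    = {1, 4, 0, 6, 3, 5, 2}
  3. cA    = {6, 3, 2}
  4. ckA   = {}
  5. kcA   = {1, 0, 6, 3, 5, 2}
  6. ckcA  = {4}
  7. kckcA = {4, 6}
  8. ckckcA = {1, 0, 3, 5, 2}
k, c of each give nothing new

8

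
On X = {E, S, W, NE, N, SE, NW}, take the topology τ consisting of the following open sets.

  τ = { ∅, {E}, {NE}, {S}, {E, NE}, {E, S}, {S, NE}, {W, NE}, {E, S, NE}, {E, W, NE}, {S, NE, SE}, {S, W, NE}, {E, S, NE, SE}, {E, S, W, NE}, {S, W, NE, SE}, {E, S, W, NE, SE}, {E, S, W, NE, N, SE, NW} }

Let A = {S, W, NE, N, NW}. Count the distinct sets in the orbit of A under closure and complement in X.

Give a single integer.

complement {E, SE}; its interior {E}; cl(A) = X∖{E} = {S, W, NE, N, SE, NW}
With k = closure, c = complement:
  1. A     = {S, W, NE, N, NW}
  2. kA    = {S, W, NE, N, SE, NW}
  3. cA    = {E, SE}
  4. ckA   = {E}
  5. kcA   = {E, N, SE, NW}
  6. kckA  = {E, N, NW}
  7. ckcA  = {S, W, NE}
  8. ckckA = {S, W, NE, SE}
k, c of each give nothing new

8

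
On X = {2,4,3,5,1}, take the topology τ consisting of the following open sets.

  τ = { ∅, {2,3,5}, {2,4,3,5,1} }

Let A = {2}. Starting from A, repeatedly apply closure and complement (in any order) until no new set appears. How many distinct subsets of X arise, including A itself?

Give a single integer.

4

cl via duality: int({4,3,5,1}) = ∅, so X∖∅ = {2,4,3,5,1}
Write k for closure, c for complement:
  1. A     = {2}
  2. kA    = {2,4,3,5,1}
  3. cA    = {4,3,5,1}
  4. ckA   = ∅
applying k or c yields no new set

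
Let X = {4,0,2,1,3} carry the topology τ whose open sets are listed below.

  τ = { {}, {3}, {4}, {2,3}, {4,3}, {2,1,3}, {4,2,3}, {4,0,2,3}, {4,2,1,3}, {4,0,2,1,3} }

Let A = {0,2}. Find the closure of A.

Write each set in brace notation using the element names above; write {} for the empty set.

{0,2,1}

closure: X∖int(X∖A) = X∖{4,3} = {0,2,1}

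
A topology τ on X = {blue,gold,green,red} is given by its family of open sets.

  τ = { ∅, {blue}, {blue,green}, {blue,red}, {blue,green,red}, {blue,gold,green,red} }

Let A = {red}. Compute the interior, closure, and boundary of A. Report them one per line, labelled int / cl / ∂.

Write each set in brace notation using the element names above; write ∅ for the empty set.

interior: largest open inside A is ∅ (from ∅)
cl via duality: int({blue,gold,green}) = {blue,green}, so X∖{blue,green} = {gold,red}
cl∖int = {gold,red}

int(A) = ∅
cl(A)  = {gold,red}
∂A     = {gold,red}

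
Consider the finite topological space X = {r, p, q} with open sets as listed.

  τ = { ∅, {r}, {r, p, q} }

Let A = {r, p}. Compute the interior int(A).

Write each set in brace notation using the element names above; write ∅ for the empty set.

U open, U⊆A: ∅, {r}. int(A) = ⋃ = {r}

{r}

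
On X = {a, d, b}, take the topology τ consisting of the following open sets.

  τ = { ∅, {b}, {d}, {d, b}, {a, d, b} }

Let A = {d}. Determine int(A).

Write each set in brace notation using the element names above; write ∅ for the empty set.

opens ⊆ A: ∅, {d}; union → int = {d}

{d}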